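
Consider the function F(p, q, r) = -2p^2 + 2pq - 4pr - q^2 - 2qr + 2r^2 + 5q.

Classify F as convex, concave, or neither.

F is quadratic, so its Hessian is the constant matrix H = [[-4, 2, -4], [2, -2, -2], [-4, -2, 4]].
Leading principal minors: -4, 4, 96.
Neither pattern holds ⇒ H is indefinite ⇒ neither convex nor concave.

neither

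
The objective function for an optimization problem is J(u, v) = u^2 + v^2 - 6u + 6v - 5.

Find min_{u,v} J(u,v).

-23

J(u,v) separates as P(u) + Q(v) − 5, so its minimum is min P + min Q − 5.
P'(u) = 2u - 6 vanishes at u ∈ {3}; Q'(v) = 2v + 6 vanishes at v ∈ {-3}.
Local minima of P (where P''>0): P(3)=-9. Local minima of Q: Q(-3)=-9.
So the global minimum of J is P(3) + Q(-3) − 5 = -9 − 9 − 5 = -23, attained at (3, -3).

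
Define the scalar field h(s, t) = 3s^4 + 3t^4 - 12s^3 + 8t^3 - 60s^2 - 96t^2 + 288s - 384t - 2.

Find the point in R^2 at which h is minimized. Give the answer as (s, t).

h(s,t) separates as P(s) + Q(t) − 2, so its minimum is min P + min Q − 2.
P'(s) = 12(s - 4)(s - 2)(s + 3) vanishes at s ∈ {-3, 2, 4}; Q'(t) = 12(t - 4)(t + 2)(t + 4) vanishes at t ∈ {-4, -2, 4}.
Local minima of P (where P''>0): P(-3)=-837, P(4)=192. Local minima of Q: Q(-4)=256, Q(4)=-1792.
So the global minimum of h is P(-3) + Q(4) − 2 = -837 − 1792 − 2 = -2631, attained at (-3, 4).

(-3, 4)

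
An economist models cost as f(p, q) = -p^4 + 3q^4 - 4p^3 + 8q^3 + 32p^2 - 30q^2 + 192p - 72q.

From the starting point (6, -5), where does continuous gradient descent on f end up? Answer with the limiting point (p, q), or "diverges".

diverges

f is separable, so gradient descent decouples: p follows -∂f/∂p, q follows -∂f/∂q.
∂f/∂p = -4(p - 4)(p + 3)(p + 4); at p=6 this is -720, so p increases.
∂f/∂q = 12(q - 2)(q + 1)(q + 3); at q=-5 this is -672, so q increases.
The p-coordinate has no critical point in that direction and runs off to infinity.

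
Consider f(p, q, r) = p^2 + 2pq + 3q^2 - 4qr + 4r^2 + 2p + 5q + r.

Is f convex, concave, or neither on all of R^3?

convex

f is quadratic, so its Hessian is the constant matrix H = [[2, 2, 0], [2, 6, -4], [0, -4, 8]].
Leading principal minors: 2, 8, 32.
All positive ⇒ H ≻ 0 ⇒ convex.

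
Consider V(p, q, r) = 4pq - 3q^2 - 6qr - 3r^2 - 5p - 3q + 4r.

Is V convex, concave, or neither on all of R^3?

neither

V is quadratic, so its Hessian is the constant matrix H = [[0, 4, 0], [4, -6, -6], [0, -6, -6]].
Leading principal minors: 0, -16, 96.
Neither pattern holds ⇒ H is indefinite ⇒ neither convex nor concave.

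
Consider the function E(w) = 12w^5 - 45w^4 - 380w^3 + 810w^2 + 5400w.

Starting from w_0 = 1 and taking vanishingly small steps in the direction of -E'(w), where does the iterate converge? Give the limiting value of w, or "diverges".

-2

E'(w) = 60(w - 5)(w - 3)(w + 2)(w + 3), so E'(1) = 5760.
Gradient descent moves in the -E' direction, i.e. w is decreasing.
The nearest critical point in that direction is w = -2, where E'' = 2100 > 0 (a local minimum). The iterate converges there.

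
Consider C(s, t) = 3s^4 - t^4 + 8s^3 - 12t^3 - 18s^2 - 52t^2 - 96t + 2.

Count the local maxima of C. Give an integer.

2

C separates as a function of s plus a function of t, so ∇C=0 decouples.
∂C/∂s = 12s(s - 1)(s + 3) = 0 at s ∈ {-3, 0, 1}; ∂C/∂t = -4(t + 2)(t + 3)(t + 4) = 0 at t ∈ {-4, -3, -2}.
The Hessian is diagonal: diag(C_ss, C_tt). Second derivatives: C_ss(-3)=144, C_ss(0)=-36, C_ss(1)=48; C_tt(-4)=-8, C_tt(-3)=4, C_tt(-2)=-8.
Local maxima occur where both diagonal entries negative: (0, -4), (0, -2). Count: 2.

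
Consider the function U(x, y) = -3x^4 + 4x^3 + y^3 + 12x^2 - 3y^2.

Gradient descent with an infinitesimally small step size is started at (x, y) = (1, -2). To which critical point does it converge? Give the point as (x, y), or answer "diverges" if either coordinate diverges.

U is separable, so gradient descent decouples: x follows -∂U/∂x, y follows -∂U/∂y.
∂U/∂x = -12x(x - 2)(x + 1); at x=1 this is 24, so x decreases.
∂U/∂y = 3y(y - 2); at y=-2 this is 24, so y decreases.
The y-coordinate has no critical point in that direction and runs off to infinity.

diverges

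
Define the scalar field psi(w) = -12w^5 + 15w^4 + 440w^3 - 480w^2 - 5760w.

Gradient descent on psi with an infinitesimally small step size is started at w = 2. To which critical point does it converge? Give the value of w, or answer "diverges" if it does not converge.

psi'(w) = -60(w - 4)(w - 3)(w + 2)(w + 4), so psi'(2) = -2880.
Gradient descent moves in the -psi' direction, i.e. w is increasing.
The nearest critical point in that direction is w = 3, where psi'' = 2100 > 0 (a local minimum). The iterate converges there.

3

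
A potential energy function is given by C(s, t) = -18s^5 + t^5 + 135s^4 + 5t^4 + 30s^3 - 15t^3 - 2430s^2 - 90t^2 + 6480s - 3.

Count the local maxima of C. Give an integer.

4

C separates as a function of s plus a function of t, so ∇C=0 decouples.
∂C/∂s = -90(s - 4)(s - 3)(s - 2)(s + 3) = 0 at s ∈ {-3, 2, 3, 4}; ∂C/∂t = 5t(t - 3)(t + 3)(t + 4) = 0 at t ∈ {-4, -3, 0, 3}.
The Hessian is diagonal: diag(C_ss, C_tt). Second derivatives: C_ss(-3)=18900, C_ss(2)=-900, C_ss(3)=540, C_ss(4)=-1260; C_tt(-4)=-140, C_tt(-3)=90, C_tt(0)=-180, C_tt(3)=630.
Local maxima occur where both diagonal entries negative: (2, -4), (2, 0), (4, -4), (4, 0). Count: 4.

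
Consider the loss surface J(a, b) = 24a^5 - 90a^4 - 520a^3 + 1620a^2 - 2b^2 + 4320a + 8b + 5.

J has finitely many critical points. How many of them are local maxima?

2

J separates as a function of a plus a function of b, so ∇J=0 decouples.
∂J/∂a = 120(a - 4)(a - 3)(a + 1)(a + 3) = 0 at a ∈ {-3, -1, 3, 4}; ∂J/∂b = -4(b - 2) = 0 at b ∈ {2}.
The Hessian is diagonal: diag(J_aa, J_bb). Second derivatives: J_aa(-3)=-10080, J_aa(-1)=4800, J_aa(3)=-2880, J_aa(4)=4200; J_bb(2)=-4.
Local maxima occur where both diagonal entries negative: (-3, 2), (3, 2). Count: 2.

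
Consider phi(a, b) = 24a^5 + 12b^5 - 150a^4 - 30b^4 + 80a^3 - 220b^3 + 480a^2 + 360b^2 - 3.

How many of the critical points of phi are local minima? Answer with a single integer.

phi separates as a function of a plus a function of b, so ∇phi=0 decouples.
∂phi/∂a = 120a(a - 4)(a - 2)(a + 1) = 0 at a ∈ {-1, 0, 2, 4}; ∂phi/∂b = 60b(b - 4)(b - 1)(b + 3) = 0 at b ∈ {-3, 0, 1, 4}.
The Hessian is diagonal: diag(phi_aa, phi_bb). Second derivatives: phi_aa(-1)=-1800, phi_aa(0)=960, phi_aa(2)=-1440, phi_aa(4)=4800; phi_bb(-3)=-5040, phi_bb(0)=720, phi_bb(1)=-720, phi_bb(4)=5040.
Local minima occur where both diagonal entries positive: (0, 0), (0, 4), (4, 0), (4, 4). Count: 4.

4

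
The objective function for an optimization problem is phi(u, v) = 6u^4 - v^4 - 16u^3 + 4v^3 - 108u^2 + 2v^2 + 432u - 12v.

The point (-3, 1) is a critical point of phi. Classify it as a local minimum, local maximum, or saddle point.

local minimum

The mixed partial ∂²phi/∂u∂v is 0, so the Hessian at any point is diag(phi_uu, phi_vv) = diag(24(3u^2 - 4u - 9), 4(-3v^2 + 6v + 1)).
At (-3, 1): H = diag(720, 16).
Both eigenvalues are positive, so H is positive definite: a local minimum.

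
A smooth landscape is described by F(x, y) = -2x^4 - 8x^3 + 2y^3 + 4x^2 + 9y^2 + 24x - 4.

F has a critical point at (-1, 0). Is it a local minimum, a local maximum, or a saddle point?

local minimum

The mixed partial ∂²F/∂x∂y is 0, so the Hessian at any point is diag(F_xx, F_yy) = diag(8(-3x^2 - 6x + 1), 6(2y + 3)).
At (-1, 0): H = diag(32, 18).
Both eigenvalues are positive, so H is positive definite: a local minimum.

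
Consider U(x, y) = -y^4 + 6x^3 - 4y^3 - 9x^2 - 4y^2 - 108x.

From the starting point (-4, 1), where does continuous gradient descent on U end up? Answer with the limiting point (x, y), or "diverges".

diverges

U is separable, so gradient descent decouples: x follows -∂U/∂x, y follows -∂U/∂y.
∂U/∂x = 18(x - 3)(x + 2); at x=-4 this is 252, so x decreases.
∂U/∂y = -4y(y + 1)(y + 2); at y=1 this is -24, so y increases.
The x-coordinate has no critical point in that direction and runs off to infinity.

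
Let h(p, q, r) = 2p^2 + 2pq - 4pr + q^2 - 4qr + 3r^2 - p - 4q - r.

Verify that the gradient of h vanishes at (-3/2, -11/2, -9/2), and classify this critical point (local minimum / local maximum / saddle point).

∇h = (4p + 2q - 4r - 1, 2p + 2q - 4r - 4, -4p - 4q + 6r - 1); substituting (-3/2, -11/2, -9/2) gives ∇h = (0, 0, 0), so (-3/2, -11/2, -9/2) is indeed a critical point.
The Hessian is constant: H = [[4, 2, -4], [2, 2, -4], [-4, -4, 6]].
Leading principal minors: Δ₁ = 4, Δ₂ = 4, Δ₃ = -8.
The minors fit neither the all-positive nor the alternating-sign pattern, so H is indefinite: a saddle point.

saddle point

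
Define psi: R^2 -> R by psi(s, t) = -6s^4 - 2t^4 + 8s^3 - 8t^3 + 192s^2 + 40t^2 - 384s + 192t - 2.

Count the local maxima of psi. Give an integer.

4

psi separates as a function of s plus a function of t, so ∇psi=0 decouples.
∂psi/∂s = -24(s - 4)(s - 1)(s + 4) = 0 at s ∈ {-4, 1, 4}; ∂psi/∂t = -8(t - 3)(t + 2)(t + 4) = 0 at t ∈ {-4, -2, 3}.
The Hessian is diagonal: diag(psi_ss, psi_tt). Second derivatives: psi_ss(-4)=-960, psi_ss(1)=360, psi_ss(4)=-576; psi_tt(-4)=-112, psi_tt(-2)=80, psi_tt(3)=-280.
Local maxima occur where both diagonal entries negative: (-4, -4), (-4, 3), (4, -4), (4, 3). Count: 4.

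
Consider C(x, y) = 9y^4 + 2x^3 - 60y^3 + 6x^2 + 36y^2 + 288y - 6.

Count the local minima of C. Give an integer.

C separates as a function of x plus a function of y, so ∇C=0 decouples.
∂C/∂x = 6x(x + 2) = 0 at x ∈ {-2, 0}; ∂C/∂y = 36(y - 4)(y - 2)(y + 1) = 0 at y ∈ {-1, 2, 4}.
The Hessian is diagonal: diag(C_xx, C_yy). Second derivatives: C_xx(-2)=-12, C_xx(0)=12; C_yy(-1)=540, C_yy(2)=-216, C_yy(4)=360.
Local minima occur where both diagonal entries positive: (0, -1), (0, 4). Count: 2.

2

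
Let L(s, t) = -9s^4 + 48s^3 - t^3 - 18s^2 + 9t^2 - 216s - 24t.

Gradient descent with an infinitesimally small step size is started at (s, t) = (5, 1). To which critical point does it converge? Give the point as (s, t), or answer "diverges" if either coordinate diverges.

diverges

L is separable, so gradient descent decouples: s follows -∂L/∂s, t follows -∂L/∂t.
∂L/∂s = -36(s - 3)(s - 2)(s + 1); at s=5 this is -1296, so s increases.
∂L/∂t = -3(t - 4)(t - 2); at t=1 this is -9, so t increases.
The s-coordinate has no critical point in that direction and runs off to infinity.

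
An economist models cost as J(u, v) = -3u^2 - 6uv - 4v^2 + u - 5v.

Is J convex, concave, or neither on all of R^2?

concave

J is quadratic, so its Hessian is the constant matrix H = [[-6, -6], [-6, -8]].
det(H) = 12, tr(H) = -14.
det(H) > 0 and tr(H) < 0, so H is negative definite everywhere: concave.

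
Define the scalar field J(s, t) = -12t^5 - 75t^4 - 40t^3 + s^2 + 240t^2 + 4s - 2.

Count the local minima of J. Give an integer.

J separates as a function of s plus a function of t, so ∇J=0 decouples.
∂J/∂s = 2(s + 2) = 0 at s ∈ {-2}; ∂J/∂t = -60t(t - 1)(t + 2)(t + 4) = 0 at t ∈ {-4, -2, 0, 1}.
The Hessian is diagonal: diag(J_ss, J_tt). Second derivatives: J_ss(-2)=2; J_tt(-4)=2400, J_tt(-2)=-720, J_tt(0)=480, J_tt(1)=-900.
Local minima occur where both diagonal entries positive: (-2, -4), (-2, 0). Count: 2.

2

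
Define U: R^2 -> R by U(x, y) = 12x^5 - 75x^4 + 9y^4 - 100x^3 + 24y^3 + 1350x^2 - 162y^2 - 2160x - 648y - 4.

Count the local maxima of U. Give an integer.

2

U separates as a function of x plus a function of y, so ∇U=0 decouples.
∂U/∂x = 60(x - 4)(x - 3)(x - 1)(x + 3) = 0 at x ∈ {-3, 1, 3, 4}; ∂U/∂y = 36(y - 3)(y + 2)(y + 3) = 0 at y ∈ {-3, -2, 3}.
The Hessian is diagonal: diag(U_xx, U_yy). Second derivatives: U_xx(-3)=-10080, U_xx(1)=1440, U_xx(3)=-720, U_xx(4)=1260; U_yy(-3)=216, U_yy(-2)=-180, U_yy(3)=1080.
Local maxima occur where both diagonal entries negative: (-3, -2), (3, -2). Count: 2.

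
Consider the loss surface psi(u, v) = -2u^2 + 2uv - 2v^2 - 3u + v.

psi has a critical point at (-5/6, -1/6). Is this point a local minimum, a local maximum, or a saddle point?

local maximum

The Hessian of psi is constant: H = [[-4, 2], [2, -4]].
det(H) = (-4)·(-4) − 2² = 12.
det(H) > 0 and tr(H) = -8 < 0, so H is negative definite and the point is a local maximum.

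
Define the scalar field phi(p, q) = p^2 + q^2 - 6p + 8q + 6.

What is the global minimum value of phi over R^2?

phi(p,q) separates as A(p) + B(q) + 6, so its minimum is min A + min B + 6.
A'(p) = 2p - 6 vanishes at p ∈ {3}; B'(q) = 2q + 8 vanishes at q ∈ {-4}.
Local minima of A (where A''>0): A(3)=-9. Local minima of B: B(-4)=-16.
So the global minimum of phi is A(3) + B(-4) + 6 = -9 − 16 + 6 = -19, attained at (3, -4).

-19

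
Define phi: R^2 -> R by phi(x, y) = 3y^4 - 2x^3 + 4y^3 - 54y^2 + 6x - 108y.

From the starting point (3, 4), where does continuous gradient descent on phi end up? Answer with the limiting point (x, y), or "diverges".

diverges

phi is separable, so gradient descent decouples: x follows -∂phi/∂x, y follows -∂phi/∂y.
∂phi/∂x = -6(x - 1)(x + 1); at x=3 this is -48, so x increases.
∂phi/∂y = 12(y - 3)(y + 1)(y + 3); at y=4 this is 420, so y decreases.
The x-coordinate has no critical point in that direction and runs off to infinity.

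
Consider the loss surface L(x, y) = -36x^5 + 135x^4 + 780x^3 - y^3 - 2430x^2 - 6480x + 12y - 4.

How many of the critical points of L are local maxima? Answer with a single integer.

L separates as a function of x plus a function of y, so ∇L=0 decouples.
∂L/∂x = -180(x - 4)(x - 3)(x + 1)(x + 3) = 0 at x ∈ {-3, -1, 3, 4}; ∂L/∂y = -3(y - 2)(y + 2) = 0 at y ∈ {-2, 2}.
The Hessian is diagonal: diag(L_xx, L_yy). Second derivatives: L_xx(-3)=15120, L_xx(-1)=-7200, L_xx(3)=4320, L_xx(4)=-6300; L_yy(-2)=12, L_yy(2)=-12.
Local maxima occur where both diagonal entries negative: (-1, 2), (4, 2). Count: 2.

2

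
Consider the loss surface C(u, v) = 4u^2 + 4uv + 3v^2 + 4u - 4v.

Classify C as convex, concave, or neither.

convex

C is quadratic, so its Hessian is the constant matrix H = [[8, 4], [4, 6]].
det(H) = 32, tr(H) = 14.
det(H) > 0 and tr(H) > 0, so H is positive definite everywhere: convex.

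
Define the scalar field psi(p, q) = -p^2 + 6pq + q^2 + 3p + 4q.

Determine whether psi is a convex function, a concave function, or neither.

neither

psi is quadratic, so its Hessian is the constant matrix H = [[-2, 6], [6, 2]].
det(H) = -40, tr(H) = 0.
det(H) < 0, so H is indefinite: neither convex nor concave.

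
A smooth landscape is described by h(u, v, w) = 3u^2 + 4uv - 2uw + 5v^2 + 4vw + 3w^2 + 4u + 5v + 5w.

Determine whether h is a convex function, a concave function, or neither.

h is quadratic, so its Hessian is the constant matrix H = [[6, 4, -2], [4, 10, 4], [-2, 4, 6]].
Leading principal minors: 6, 44, 64.
All positive ⇒ H ≻ 0 ⇒ convex.

convex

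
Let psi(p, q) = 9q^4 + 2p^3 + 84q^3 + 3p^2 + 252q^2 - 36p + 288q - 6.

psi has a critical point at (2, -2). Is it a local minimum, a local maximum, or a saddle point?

The mixed partial ∂²psi/∂p∂q is 0, so the Hessian at any point is diag(psi_pp, psi_qq) = diag(6(2p + 1), 36(3q^2 + 14q + 14)).
At (2, -2): H = diag(30, -72).
The eigenvalues have opposite signs, so H is indefinite: a saddle point.

saddle point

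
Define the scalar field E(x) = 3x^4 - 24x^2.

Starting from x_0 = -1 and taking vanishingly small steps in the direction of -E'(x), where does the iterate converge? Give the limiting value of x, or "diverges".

-2

E'(x) = 12x(x - 2)(x + 2), so E'(-1) = 36.
Gradient descent moves in the -E' direction, i.e. x is decreasing.
The nearest critical point in that direction is x = -2, where E'' = 96 > 0 (a local minimum). The iterate converges there.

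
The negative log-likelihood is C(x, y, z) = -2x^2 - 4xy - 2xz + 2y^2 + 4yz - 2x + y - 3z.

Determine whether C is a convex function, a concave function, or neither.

neither

C is quadratic, so its Hessian is the constant matrix H = [[-4, -4, -2], [-4, 4, 4], [-2, 4, 0]].
Leading principal minors: -4, -32, 112.
Neither pattern holds ⇒ H is indefinite ⇒ neither convex nor concave.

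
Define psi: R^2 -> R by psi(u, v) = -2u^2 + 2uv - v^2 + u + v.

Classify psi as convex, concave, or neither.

concave

psi is quadratic, so its Hessian is the constant matrix H = [[-4, 2], [2, -2]].
det(H) = 4, tr(H) = -6.
det(H) > 0 and tr(H) < 0, so H is negative definite everywhere: concave.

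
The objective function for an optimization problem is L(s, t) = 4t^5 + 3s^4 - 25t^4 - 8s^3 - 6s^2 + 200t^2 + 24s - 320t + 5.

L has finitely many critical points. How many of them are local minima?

L separates as a function of s plus a function of t, so ∇L=0 decouples.
∂L/∂s = 12(s - 2)(s - 1)(s + 1) = 0 at s ∈ {-1, 1, 2}; ∂L/∂t = 20(t - 4)(t - 2)(t - 1)(t + 2) = 0 at t ∈ {-2, 1, 2, 4}.
The Hessian is diagonal: diag(L_ss, L_tt). Second derivatives: L_ss(-1)=72, L_ss(1)=-24, L_ss(2)=36; L_tt(-2)=-1440, L_tt(1)=180, L_tt(2)=-160, L_tt(4)=720.
Local minima occur where both diagonal entries positive: (-1, 1), (-1, 4), (2, 1), (2, 4). Count: 4.

4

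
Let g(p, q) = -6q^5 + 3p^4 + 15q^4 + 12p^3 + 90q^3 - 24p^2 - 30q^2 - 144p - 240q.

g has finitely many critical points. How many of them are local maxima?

g separates as a function of p plus a function of q, so ∇g=0 decouples.
∂g/∂p = 12(p - 2)(p + 2)(p + 3) = 0 at p ∈ {-3, -2, 2}; ∂g/∂q = -30(q - 4)(q - 1)(q + 1)(q + 2) = 0 at q ∈ {-2, -1, 1, 4}.
The Hessian is diagonal: diag(g_pp, g_qq). Second derivatives: g_pp(-3)=60, g_pp(-2)=-48, g_pp(2)=240; g_qq(-2)=540, g_qq(-1)=-300, g_qq(1)=540, g_qq(4)=-2700.
Local maxima occur where both diagonal entries negative: (-2, -1), (-2, 4). Count: 2.

2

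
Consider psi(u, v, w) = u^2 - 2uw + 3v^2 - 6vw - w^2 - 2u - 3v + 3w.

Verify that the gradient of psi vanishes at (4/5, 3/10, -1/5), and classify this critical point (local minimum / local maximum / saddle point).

∇psi = (2u - 2w - 2, 6v - 6w - 3, -2u - 6v - 2w + 3); substituting (4/5, 3/10, -1/5) gives ∇psi = (0, 0, 0), so (4/5, 3/10, -1/5) is indeed a critical point.
The Hessian is constant: H = [[2, 0, -2], [0, 6, -6], [-2, -6, -2]].
Leading principal minors: Δ₁ = 2, Δ₂ = 12, Δ₃ = -120.
The minors fit neither the all-positive nor the alternating-sign pattern, so H is indefinite: a saddle point.

saddle point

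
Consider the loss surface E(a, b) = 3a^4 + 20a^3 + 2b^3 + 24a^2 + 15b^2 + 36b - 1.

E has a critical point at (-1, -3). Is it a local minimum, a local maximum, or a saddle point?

local maximum

The mixed partial ∂²E/∂a∂b is 0, so the Hessian at any point is diag(E_aa, E_bb) = diag(12(3a^2 + 10a + 4), 6(2b + 5)).
At (-1, -3): H = diag(-36, -6).
Both eigenvalues are negative, so H is negative definite: a local maximum.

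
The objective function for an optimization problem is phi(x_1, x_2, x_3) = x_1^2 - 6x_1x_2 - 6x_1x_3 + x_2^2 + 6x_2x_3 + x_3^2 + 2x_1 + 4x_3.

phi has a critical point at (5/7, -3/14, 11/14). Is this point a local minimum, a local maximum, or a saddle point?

The Hessian is constant: H = [[2, -6, -6], [-6, 2, 6], [-6, 6, 2]].
Leading principal minors: Δ₁ = 2, Δ₂ = -32, Δ₃ = 224.
The minors fit neither the all-positive nor the alternating-sign pattern, so H is indefinite: a saddle point.

saddle point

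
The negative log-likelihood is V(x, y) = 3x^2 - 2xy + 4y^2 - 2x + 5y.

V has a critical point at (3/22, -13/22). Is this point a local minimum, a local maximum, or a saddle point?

local minimum

The Hessian of V is constant: H = [[6, -2], [-2, 8]].
det(H) = 6·8 − (-2)² = 44.
det(H) > 0 and tr(H) = 14 > 0, so H is positive definite and the point is a local minimum.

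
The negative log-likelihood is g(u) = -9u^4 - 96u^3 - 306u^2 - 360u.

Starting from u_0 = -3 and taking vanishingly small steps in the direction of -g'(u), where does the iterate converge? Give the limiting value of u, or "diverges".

-2

g'(u) = -36(u + 1)(u + 2)(u + 5), so g'(-3) = -144.
Gradient descent moves in the -g' direction, i.e. u is increasing.
The nearest critical point in that direction is u = -2, where g'' = 108 > 0 (a local minimum). The iterate converges there.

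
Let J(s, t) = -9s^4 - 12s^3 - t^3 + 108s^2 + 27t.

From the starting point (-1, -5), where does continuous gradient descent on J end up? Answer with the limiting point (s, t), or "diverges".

(0, -3)

J is separable, so gradient descent decouples: s follows -∂J/∂s, t follows -∂J/∂t.
∂J/∂s = -36s(s - 2)(s + 3); at s=-1 this is -216, so s increases.
∂J/∂t = -3(t - 3)(t + 3); at t=-5 this is -48, so t increases.
s converges to its nearest critical value 0 (a local min of the s-part); t converges to -3. The iterate converges to (0, -3).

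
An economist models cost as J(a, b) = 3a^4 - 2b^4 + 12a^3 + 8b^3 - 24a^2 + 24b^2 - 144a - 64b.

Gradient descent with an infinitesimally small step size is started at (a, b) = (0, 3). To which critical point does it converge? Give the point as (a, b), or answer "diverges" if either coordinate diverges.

J is separable, so gradient descent decouples: a follows -∂J/∂a, b follows -∂J/∂b.
∂J/∂a = 12(a - 2)(a + 2)(a + 3); at a=0 this is -144, so a increases.
∂J/∂b = -8(b - 4)(b - 1)(b + 2); at b=3 this is 80, so b decreases.
a converges to its nearest critical value 2 (a local min of the a-part); b converges to 1. The iterate converges to (2, 1).

(2, 1)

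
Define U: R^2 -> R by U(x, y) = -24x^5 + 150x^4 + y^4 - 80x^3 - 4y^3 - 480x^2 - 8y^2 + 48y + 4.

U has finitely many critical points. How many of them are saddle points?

6

U separates as a function of x plus a function of y, so ∇U=0 decouples.
∂U/∂x = -120x(x - 4)(x - 2)(x + 1) = 0 at x ∈ {-1, 0, 2, 4}; ∂U/∂y = 4(y - 3)(y - 2)(y + 2) = 0 at y ∈ {-2, 2, 3}.
The Hessian is diagonal: diag(U_xx, U_yy). Second derivatives: U_xx(-1)=1800, U_xx(0)=-960, U_xx(2)=1440, U_xx(4)=-4800; U_yy(-2)=80, U_yy(2)=-16, U_yy(3)=20.
Saddle points occur where the two diagonal entries have opposite signs: (-1, 2), (0, -2), (0, 3), (2, 2), (4, -2), (4, 3). Count: 6.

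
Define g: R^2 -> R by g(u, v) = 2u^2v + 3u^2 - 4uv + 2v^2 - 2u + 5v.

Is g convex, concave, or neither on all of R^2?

The term 2u^2v is cubic, so the Hessian is not constant.
∂²g/∂u² = 4v + 6, which takes both signs as v varies (negative for sufficiently negative v). A diagonal entry of the Hessian changing sign means the Hessian is neither positive- nor negative-semidefinite on all of R^2.

neither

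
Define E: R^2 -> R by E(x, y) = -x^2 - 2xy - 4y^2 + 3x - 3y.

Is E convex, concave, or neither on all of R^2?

E is quadratic, so its Hessian is the constant matrix H = [[-2, -2], [-2, -8]].
det(H) = 12, tr(H) = -10.
det(H) > 0 and tr(H) < 0, so H is negative definite everywhere: concave.

concave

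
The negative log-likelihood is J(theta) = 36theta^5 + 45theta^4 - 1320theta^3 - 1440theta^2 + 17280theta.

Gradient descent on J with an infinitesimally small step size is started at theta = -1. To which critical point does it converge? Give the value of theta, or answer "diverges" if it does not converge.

-3

J'(theta) = 180(theta - 4)(theta - 2)(theta + 3)(theta + 4), so J'(-1) = 16200.
Gradient descent moves in the -J' direction, i.e. theta is decreasing.
The nearest critical point in that direction is theta = -3, where J'' = 6300 > 0 (a local minimum). The iterate converges there.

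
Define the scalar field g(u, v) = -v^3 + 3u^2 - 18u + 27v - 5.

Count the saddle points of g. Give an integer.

1

g separates as a function of u plus a function of v, so ∇g=0 decouples.
∂g/∂u = 6(u - 3) = 0 at u ∈ {3}; ∂g/∂v = -3(v - 3)(v + 3) = 0 at v ∈ {-3, 3}.
The Hessian is diagonal: diag(g_uu, g_vv). Second derivatives: g_uu(3)=6; g_vv(-3)=18, g_vv(3)=-18.
Saddle points occur where the two diagonal entries have opposite signs: (3, 3). Count: 1.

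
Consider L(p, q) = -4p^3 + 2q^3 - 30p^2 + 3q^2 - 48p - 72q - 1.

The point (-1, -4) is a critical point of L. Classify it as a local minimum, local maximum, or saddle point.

local maximum

The mixed partial ∂²L/∂p∂q is 0, so the Hessian at any point is diag(L_pp, L_qq) = diag(-12(2p + 5), 6(2q + 1)).
At (-1, -4): H = diag(-36, -42).
Both eigenvalues are negative, so H is negative definite: a local maximum.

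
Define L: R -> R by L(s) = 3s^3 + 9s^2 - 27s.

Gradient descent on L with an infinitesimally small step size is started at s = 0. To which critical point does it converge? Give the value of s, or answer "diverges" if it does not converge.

L'(s) = 9(s - 1)(s + 3), so L'(0) = -27.
Gradient descent moves in the -L' direction, i.e. s is increasing.
The nearest critical point in that direction is s = 1, where L'' = 36 > 0 (a local minimum). The iterate converges there.

1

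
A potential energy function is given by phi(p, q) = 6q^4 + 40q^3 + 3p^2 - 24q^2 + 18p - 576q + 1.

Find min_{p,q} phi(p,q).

phi(p,q) separates as A(p) + B(q) + 1, so its minimum is min A + min B + 1.
A'(p) = 6p + 18 vanishes at p ∈ {-3}; B'(q) = 24(q - 2)(q + 3)(q + 4) vanishes at q ∈ {-4, -3, 2}.
Local minima of A (where A''>0): A(-3)=-27. Local minima of B: B(-4)=896, B(2)=-832.
So the global minimum of phi is A(-3) + B(2) + 1 = -27 − 832 + 1 = -858, attained at (-3, 2).

-858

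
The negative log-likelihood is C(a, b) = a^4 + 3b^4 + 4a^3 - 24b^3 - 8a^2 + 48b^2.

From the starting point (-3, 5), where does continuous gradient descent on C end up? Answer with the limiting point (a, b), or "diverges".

C is separable, so gradient descent decouples: a follows -∂C/∂a, b follows -∂C/∂b.
∂C/∂a = 4a(a - 1)(a + 4); at a=-3 this is 48, so a decreases.
∂C/∂b = 12b(b - 4)(b - 2); at b=5 this is 180, so b decreases.
a converges to its nearest critical value -4 (a local min of the a-part); b converges to 4. The iterate converges to (-4, 4).

(-4, 4)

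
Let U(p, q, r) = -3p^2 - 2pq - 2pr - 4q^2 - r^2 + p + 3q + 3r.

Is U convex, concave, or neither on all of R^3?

concave

U is quadratic, so its Hessian is the constant matrix H = [[-6, -2, -2], [-2, -8, 0], [-2, 0, -2]].
Leading principal minors: -6, 44, -56.
Signs alternate −, +, − ⇒ H ≺ 0 ⇒ concave.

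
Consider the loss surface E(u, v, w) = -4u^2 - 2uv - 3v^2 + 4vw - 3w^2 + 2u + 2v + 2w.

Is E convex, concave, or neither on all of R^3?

concave

E is quadratic, so its Hessian is the constant matrix H = [[-8, -2, 0], [-2, -6, 4], [0, 4, -6]].
Leading principal minors: -8, 44, -136.
Signs alternate −, +, − ⇒ H ≺ 0 ⇒ concave.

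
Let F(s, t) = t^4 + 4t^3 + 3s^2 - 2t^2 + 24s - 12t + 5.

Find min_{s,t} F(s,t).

-52

F(s,t) separates as P(s) + Q(t) + 5, so its minimum is min P + min Q + 5.
P'(s) = 6s + 24 vanishes at s ∈ {-4}; Q'(t) = 4(t - 1)(t + 1)(t + 3) vanishes at t ∈ {-3, -1, 1}.
Local minima of P (where P''>0): P(-4)=-48. Local minima of Q: Q(-3)=-9, Q(1)=-9.
So the global minimum of F is P(-4) + Q(-3) + 5 = -48 − 9 + 5 = -52, attained at (-4, -3).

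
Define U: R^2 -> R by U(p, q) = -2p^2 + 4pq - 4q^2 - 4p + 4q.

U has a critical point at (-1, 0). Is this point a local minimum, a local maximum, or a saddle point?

The Hessian of U is constant: H = [[-4, 4], [4, -8]].
det(H) = (-4)·(-8) − 4² = 16.
det(H) > 0 and tr(H) = -12 < 0, so H is negative definite and the point is a local maximum.

local maximum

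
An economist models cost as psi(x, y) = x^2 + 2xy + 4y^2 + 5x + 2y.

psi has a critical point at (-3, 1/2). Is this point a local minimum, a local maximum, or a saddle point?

The Hessian of psi is constant: H = [[2, 2], [2, 8]].
det(H) = 2·8 − 2² = 12.
det(H) > 0 and tr(H) = 10 > 0, so H is positive definite and the point is a local minimum.

local minimum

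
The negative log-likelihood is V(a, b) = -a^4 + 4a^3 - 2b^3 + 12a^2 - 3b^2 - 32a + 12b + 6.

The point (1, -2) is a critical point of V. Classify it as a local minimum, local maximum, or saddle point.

local minimum

The mixed partial ∂²V/∂a∂b is 0, so the Hessian at any point is diag(V_aa, V_bb) = diag(12(-a^2 + 2a + 2), -6(2b + 1)).
At (1, -2): H = diag(36, 18).
Both eigenvalues are positive, so H is positive definite: a local minimum.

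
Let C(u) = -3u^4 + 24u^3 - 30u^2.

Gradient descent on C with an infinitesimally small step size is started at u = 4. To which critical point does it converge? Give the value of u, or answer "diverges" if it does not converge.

1

C'(u) = -12u(u - 5)(u - 1), so C'(4) = 144.
Gradient descent moves in the -C' direction, i.e. u is decreasing.
The nearest critical point in that direction is u = 1, where C'' = 48 > 0 (a local minimum). The iterate converges there.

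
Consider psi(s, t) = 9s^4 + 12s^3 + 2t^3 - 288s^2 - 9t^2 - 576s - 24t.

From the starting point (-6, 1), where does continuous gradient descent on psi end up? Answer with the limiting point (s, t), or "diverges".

(-4, 4)

psi is separable, so gradient descent decouples: s follows -∂psi/∂s, t follows -∂psi/∂t.
∂psi/∂s = 36(s - 4)(s + 1)(s + 4); at s=-6 this is -3600, so s increases.
∂psi/∂t = 6(t - 4)(t + 1); at t=1 this is -36, so t increases.
s converges to its nearest critical value -4 (a local min of the s-part); t converges to 4. The iterate converges to (-4, 4).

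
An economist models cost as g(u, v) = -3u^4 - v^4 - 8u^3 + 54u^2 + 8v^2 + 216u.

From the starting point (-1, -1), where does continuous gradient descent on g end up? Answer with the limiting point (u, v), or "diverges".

(-2, 0)

g is separable, so gradient descent decouples: u follows -∂g/∂u, v follows -∂g/∂v.
∂g/∂u = -12(u - 3)(u + 2)(u + 3); at u=-1 this is 96, so u decreases.
∂g/∂v = -4v(v - 2)(v + 2); at v=-1 this is -12, so v increases.
u converges to its nearest critical value -2 (a local min of the u-part); v converges to 0. The iterate converges to (-2, 0).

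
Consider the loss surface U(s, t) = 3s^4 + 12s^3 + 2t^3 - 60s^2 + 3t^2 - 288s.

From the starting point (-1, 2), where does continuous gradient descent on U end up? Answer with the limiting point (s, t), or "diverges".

(3, 0)

U is separable, so gradient descent decouples: s follows -∂U/∂s, t follows -∂U/∂t.
∂U/∂s = 12(s - 3)(s + 2)(s + 4); at s=-1 this is -144, so s increases.
∂U/∂t = 6t(t + 1); at t=2 this is 36, so t decreases.
s converges to its nearest critical value 3 (a local min of the s-part); t converges to 0. The iterate converges to (3, 0).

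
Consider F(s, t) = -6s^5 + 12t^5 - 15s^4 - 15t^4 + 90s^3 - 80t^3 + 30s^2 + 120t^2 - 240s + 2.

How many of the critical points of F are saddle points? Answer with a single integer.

8

F separates as a function of s plus a function of t, so ∇F=0 decouples.
∂F/∂s = -30(s - 2)(s - 1)(s + 1)(s + 4) = 0 at s ∈ {-4, -1, 1, 2}; ∂F/∂t = 60t(t - 2)(t - 1)(t + 2) = 0 at t ∈ {-2, 0, 1, 2}.
The Hessian is diagonal: diag(F_ss, F_tt). Second derivatives: F_ss(-4)=2700, F_ss(-1)=-540, F_ss(1)=300, F_ss(2)=-540; F_tt(-2)=-1440, F_tt(0)=240, F_tt(1)=-180, F_tt(2)=480.
Saddle points occur where the two diagonal entries have opposite signs: (-4, -2), (-4, 1), (-1, 0), (-1, 2), (1, -2), (1, 1), (2, 0), (2, 2). Count: 8.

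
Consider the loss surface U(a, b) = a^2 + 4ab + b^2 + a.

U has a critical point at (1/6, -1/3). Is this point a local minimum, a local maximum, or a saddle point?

The Hessian of U is constant: H = [[2, 4], [4, 2]].
det(H) = 2·2 − 4² = -12.
Since det(H) < 0, H is indefinite and the critical point is a saddle point.

saddle point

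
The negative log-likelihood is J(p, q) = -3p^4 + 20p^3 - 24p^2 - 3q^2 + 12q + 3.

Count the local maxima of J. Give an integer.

2

J separates as a function of p plus a function of q, so ∇J=0 decouples.
∂J/∂p = -12p(p - 4)(p - 1) = 0 at p ∈ {0, 1, 4}; ∂J/∂q = -6(q - 2) = 0 at q ∈ {2}.
The Hessian is diagonal: diag(J_pp, J_qq). Second derivatives: J_pp(0)=-48, J_pp(1)=36, J_pp(4)=-144; J_qq(2)=-6.
Local maxima occur where both diagonal entries negative: (0, 2), (4, 2). Count: 2.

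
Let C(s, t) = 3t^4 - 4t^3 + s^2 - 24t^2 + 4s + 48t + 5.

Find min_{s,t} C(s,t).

-111

C(s,t) separates as P(s) + Q(t) + 5, so its minimum is min P + min Q + 5.
P'(s) = 2s + 4 vanishes at s ∈ {-2}; Q'(t) = 12(t - 2)(t - 1)(t + 2) vanishes at t ∈ {-2, 1, 2}.
Local minima of P (where P''>0): P(-2)=-4. Local minima of Q: Q(-2)=-112, Q(2)=16.
So the global minimum of C is P(-2) + Q(-2) + 5 = -4 − 112 + 5 = -111, attained at (-2, -2).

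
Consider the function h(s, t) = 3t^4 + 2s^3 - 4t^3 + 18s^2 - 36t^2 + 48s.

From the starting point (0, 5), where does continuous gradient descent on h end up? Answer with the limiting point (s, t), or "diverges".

h is separable, so gradient descent decouples: s follows -∂h/∂s, t follows -∂h/∂t.
∂h/∂s = 6(s + 2)(s + 4); at s=0 this is 48, so s decreases.
∂h/∂t = 12t(t - 3)(t + 2); at t=5 this is 840, so t decreases.
s converges to its nearest critical value -2 (a local min of the s-part); t converges to 3. The iterate converges to (-2, 3).

(-2, 3)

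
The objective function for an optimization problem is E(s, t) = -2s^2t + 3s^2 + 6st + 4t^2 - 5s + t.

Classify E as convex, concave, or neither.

neither

The term -2s^2t is cubic, so the Hessian is not constant.
∂²E/∂s² = -4t + 6, which takes both signs as t varies (negative for sufficiently large t). A diagonal entry of the Hessian changing sign means the Hessian is neither positive- nor negative-semidefinite on all of R^2.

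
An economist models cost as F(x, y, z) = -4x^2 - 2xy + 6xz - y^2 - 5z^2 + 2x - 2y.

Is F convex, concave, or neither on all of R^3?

F is quadratic, so its Hessian is the constant matrix H = [[-8, -2, 6], [-2, -2, 0], [6, 0, -10]].
Leading principal minors: -8, 12, -48.
Signs alternate −, +, − ⇒ H ≺ 0 ⇒ concave.

concave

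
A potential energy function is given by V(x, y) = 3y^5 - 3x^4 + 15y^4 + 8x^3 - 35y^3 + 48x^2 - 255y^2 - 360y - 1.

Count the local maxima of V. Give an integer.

4

V separates as a function of x plus a function of y, so ∇V=0 decouples.
∂V/∂x = -12x(x - 4)(x + 2) = 0 at x ∈ {-2, 0, 4}; ∂V/∂y = 15(y - 3)(y + 1)(y + 2)(y + 4) = 0 at y ∈ {-4, -2, -1, 3}.
The Hessian is diagonal: diag(V_xx, V_yy). Second derivatives: V_xx(-2)=-144, V_xx(0)=96, V_xx(4)=-288; V_yy(-4)=-630, V_yy(-2)=150, V_yy(-1)=-180, V_yy(3)=2100.
Local maxima occur where both diagonal entries negative: (-2, -4), (-2, -1), (4, -4), (4, -1). Count: 4.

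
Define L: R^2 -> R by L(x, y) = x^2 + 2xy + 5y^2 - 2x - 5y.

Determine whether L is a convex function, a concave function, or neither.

convex

L is quadratic, so its Hessian is the constant matrix H = [[2, 2], [2, 10]].
det(H) = 16, tr(H) = 12.
det(H) > 0 and tr(H) > 0, so H is positive definite everywhere: convex.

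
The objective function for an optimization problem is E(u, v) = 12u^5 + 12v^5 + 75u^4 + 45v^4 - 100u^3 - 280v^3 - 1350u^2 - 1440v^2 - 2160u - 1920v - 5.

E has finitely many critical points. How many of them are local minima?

4

E separates as a function of u plus a function of v, so ∇E=0 decouples.
∂E/∂u = 60(u - 3)(u + 1)(u + 3)(u + 4) = 0 at u ∈ {-4, -3, -1, 3}; ∂E/∂v = 60(v - 4)(v + 1)(v + 2)(v + 4) = 0 at v ∈ {-4, -2, -1, 4}.
The Hessian is diagonal: diag(E_uu, E_vv). Second derivatives: E_uu(-4)=-1260, E_uu(-3)=720, E_uu(-1)=-1440, E_uu(3)=10080; E_vv(-4)=-2880, E_vv(-2)=720, E_vv(-1)=-900, E_vv(4)=14400.
Local minima occur where both diagonal entries positive: (-3, -2), (-3, 4), (3, -2), (3, 4). Count: 4.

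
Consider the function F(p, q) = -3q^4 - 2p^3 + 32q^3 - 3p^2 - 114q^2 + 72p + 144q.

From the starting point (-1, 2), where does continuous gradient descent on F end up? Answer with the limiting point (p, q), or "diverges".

F is separable, so gradient descent decouples: p follows -∂F/∂p, q follows -∂F/∂q.
∂F/∂p = -6(p - 3)(p + 4); at p=-1 this is 72, so p decreases.
∂F/∂q = -12(q - 4)(q - 3)(q - 1); at q=2 this is -24, so q increases.
p converges to its nearest critical value -4 (a local min of the p-part); q converges to 3. The iterate converges to (-4, 3).

(-4, 3)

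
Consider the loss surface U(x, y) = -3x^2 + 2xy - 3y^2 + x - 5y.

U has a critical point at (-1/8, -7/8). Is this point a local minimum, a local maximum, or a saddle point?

local maximum

The Hessian of U is constant: H = [[-6, 2], [2, -6]].
det(H) = (-6)·(-6) − 2² = 32.
det(H) > 0 and tr(H) = -12 < 0, so H is negative definite and the point is a local maximum.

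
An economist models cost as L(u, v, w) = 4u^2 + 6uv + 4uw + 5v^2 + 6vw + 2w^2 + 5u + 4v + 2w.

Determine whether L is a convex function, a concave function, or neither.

convex

L is quadratic, so its Hessian is the constant matrix H = [[8, 6, 4], [6, 10, 6], [4, 6, 4]].
Leading principal minors: 8, 44, 16.
All positive ⇒ H ≻ 0 ⇒ convex.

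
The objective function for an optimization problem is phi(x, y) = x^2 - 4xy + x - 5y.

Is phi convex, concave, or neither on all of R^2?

neither

phi is quadratic, so its Hessian is the constant matrix H = [[2, -4], [-4, 0]].
det(H) = -16, tr(H) = 2.
det(H) < 0, so H is indefinite: neither convex nor concave.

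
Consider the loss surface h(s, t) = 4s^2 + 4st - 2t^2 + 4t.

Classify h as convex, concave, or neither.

neither

h is quadratic, so its Hessian is the constant matrix H = [[8, 4], [4, -4]].
det(H) = -48, tr(H) = 4.
det(H) < 0, so H is indefinite: neither convex nor concave.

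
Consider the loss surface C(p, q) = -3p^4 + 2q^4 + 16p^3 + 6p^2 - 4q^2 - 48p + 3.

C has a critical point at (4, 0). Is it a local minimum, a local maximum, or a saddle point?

The mixed partial ∂²C/∂p∂q is 0, so the Hessian at any point is diag(C_pp, C_qq) = diag(12(-3p^2 + 8p + 1), 8(3q^2 - 1)).
At (4, 0): H = diag(-180, -8).
Both eigenvalues are negative, so H is negative definite: a local maximum.

local maximum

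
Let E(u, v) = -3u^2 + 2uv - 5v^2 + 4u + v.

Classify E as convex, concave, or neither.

E is quadratic, so its Hessian is the constant matrix H = [[-6, 2], [2, -10]].
det(H) = 56, tr(H) = -16.
det(H) > 0 and tr(H) < 0, so H is negative definite everywhere: concave.

concave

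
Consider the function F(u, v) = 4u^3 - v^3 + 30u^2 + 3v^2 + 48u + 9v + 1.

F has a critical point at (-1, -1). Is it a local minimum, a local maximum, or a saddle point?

The mixed partial ∂²F/∂u∂v is 0, so the Hessian at any point is diag(F_uu, F_vv) = diag(12(2u + 5), 6(-v + 1)).
At (-1, -1): H = diag(36, 12).
Both eigenvalues are positive, so H is positive definite: a local minimum.

local minimum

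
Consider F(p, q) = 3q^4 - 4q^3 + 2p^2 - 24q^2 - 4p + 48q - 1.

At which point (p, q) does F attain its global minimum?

F(p,q) separates as A(p) + B(q) − 1, so its minimum is min A + min B − 1.
A'(p) = 4p - 4 vanishes at p ∈ {1}; B'(q) = 12(q - 2)(q - 1)(q + 2) vanishes at q ∈ {-2, 1, 2}.
Local minima of A (where A''>0): A(1)=-2. Local minima of B: B(-2)=-112, B(2)=16.
So the global minimum of F is A(1) + B(-2) − 1 = -2 − 112 − 1 = -115, attained at (1, -2).

(1, -2)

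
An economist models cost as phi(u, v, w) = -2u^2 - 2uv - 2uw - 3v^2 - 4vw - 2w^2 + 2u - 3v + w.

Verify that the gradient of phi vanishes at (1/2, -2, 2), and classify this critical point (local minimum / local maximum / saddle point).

local maximum

∇phi = (-4u - 2v - 2w + 2, -2u - 6v - 4w - 3, -2u - 4v - 4w + 1); substituting (1/2, -2, 2) gives ∇phi = (0, 0, 0), so (1/2, -2, 2) is indeed a critical point.
The Hessian is constant: H = [[-4, -2, -2], [-2, -6, -4], [-2, -4, -4]].
Leading principal minors: Δ₁ = -4, Δ₂ = 20, Δ₃ = -24.
The minors alternate sign starting negative (−, +, −), so H is negative definite: a local maximum.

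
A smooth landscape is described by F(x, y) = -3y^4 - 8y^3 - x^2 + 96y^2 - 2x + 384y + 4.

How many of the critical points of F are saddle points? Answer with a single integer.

F separates as a function of x plus a function of y, so ∇F=0 decouples.
∂F/∂x = -2(x + 1) = 0 at x ∈ {-1}; ∂F/∂y = -12(y - 4)(y + 2)(y + 4) = 0 at y ∈ {-4, -2, 4}.
The Hessian is diagonal: diag(F_xx, F_yy). Second derivatives: F_xx(-1)=-2; F_yy(-4)=-192, F_yy(-2)=144, F_yy(4)=-576.
Saddle points occur where the two diagonal entries have opposite signs: (-1, -2). Count: 1.

1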